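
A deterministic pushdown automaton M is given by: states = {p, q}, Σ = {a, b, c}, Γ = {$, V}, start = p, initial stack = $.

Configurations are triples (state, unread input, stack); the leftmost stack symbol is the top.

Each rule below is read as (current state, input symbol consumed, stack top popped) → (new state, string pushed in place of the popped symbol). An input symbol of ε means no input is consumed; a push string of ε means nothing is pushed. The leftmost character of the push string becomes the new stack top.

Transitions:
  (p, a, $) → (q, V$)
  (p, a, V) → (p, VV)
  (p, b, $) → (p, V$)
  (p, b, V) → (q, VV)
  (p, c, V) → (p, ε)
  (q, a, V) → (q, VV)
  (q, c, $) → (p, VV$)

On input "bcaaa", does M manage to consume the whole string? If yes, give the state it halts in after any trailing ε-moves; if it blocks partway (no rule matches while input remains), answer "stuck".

q

(p, bcaaa, $)
  read b, top $: go to p, push V$ → (p, caaa, V$)
  read c, top V: go to p, push ε → (p, aaa, $)
  read a, top $: go to q, push V$ → (q, aa, V$)
  read a, top V: go to q, push VV → (q, a, VV$)
  read a, top V: go to q, push VV → (q, ε, VVV$)
All input consumed; M is in state q.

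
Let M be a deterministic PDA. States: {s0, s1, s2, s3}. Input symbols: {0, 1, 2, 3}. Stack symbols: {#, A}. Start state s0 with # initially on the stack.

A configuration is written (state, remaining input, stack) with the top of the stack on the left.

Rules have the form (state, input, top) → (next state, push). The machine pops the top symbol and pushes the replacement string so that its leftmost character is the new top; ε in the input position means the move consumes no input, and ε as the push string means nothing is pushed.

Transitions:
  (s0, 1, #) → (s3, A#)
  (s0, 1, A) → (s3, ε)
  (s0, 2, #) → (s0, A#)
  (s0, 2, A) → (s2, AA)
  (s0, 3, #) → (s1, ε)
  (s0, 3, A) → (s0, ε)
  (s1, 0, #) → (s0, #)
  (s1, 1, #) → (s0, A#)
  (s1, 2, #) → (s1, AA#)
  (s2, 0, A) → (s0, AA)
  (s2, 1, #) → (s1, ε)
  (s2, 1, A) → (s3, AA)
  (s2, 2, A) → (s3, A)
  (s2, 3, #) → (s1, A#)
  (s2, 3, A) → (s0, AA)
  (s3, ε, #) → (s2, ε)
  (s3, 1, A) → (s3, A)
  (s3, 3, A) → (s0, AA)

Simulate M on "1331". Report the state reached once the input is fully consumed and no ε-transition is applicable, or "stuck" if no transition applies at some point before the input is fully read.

(s0, 1331, #)
  read 1, top #: go to s3, push A# → (s3, 331, A#)
  read 3, top A: go to s0, push AA → (s0, 31, AA#)
  read 3, top A: go to s0, push ε → (s0, 1, A#)
  read 1, top A: go to s3, push ε → (s3, ε, #)
  ε-move, top #: go to s2, push ε → (s2, ε, ε)
All input consumed; M is in state s2.

s2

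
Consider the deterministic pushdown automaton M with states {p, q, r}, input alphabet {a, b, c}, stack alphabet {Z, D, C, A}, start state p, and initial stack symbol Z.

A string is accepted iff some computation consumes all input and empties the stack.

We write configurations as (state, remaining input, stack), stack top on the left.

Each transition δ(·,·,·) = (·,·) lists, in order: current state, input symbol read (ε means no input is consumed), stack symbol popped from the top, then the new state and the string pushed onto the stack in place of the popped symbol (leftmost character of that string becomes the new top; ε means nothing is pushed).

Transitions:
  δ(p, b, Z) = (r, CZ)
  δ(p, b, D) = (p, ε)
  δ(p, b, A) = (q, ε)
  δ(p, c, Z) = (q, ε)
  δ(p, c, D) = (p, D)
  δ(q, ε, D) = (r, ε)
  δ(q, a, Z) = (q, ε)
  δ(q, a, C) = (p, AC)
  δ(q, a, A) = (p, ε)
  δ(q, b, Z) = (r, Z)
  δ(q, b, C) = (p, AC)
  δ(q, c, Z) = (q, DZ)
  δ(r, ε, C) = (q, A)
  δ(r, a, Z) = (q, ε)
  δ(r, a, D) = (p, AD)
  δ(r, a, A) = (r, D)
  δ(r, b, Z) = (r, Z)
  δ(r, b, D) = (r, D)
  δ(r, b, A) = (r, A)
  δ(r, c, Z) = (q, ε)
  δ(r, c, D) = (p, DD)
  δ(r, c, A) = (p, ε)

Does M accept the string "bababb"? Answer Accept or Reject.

Reject

(p, bababb, Z) ⊢ (r, ababb, CZ) ⊢ (q, ababb, AZ) ⊢ (p, babb, Z) ⊢ (r, abb, CZ) ⊢ (q, abb, AZ) ⊢ (p, bb, Z) ⊢ (r, b, CZ) ⊢ (q, b, AZ)
No transition applies at (q, b, AZ); input not fully consumed.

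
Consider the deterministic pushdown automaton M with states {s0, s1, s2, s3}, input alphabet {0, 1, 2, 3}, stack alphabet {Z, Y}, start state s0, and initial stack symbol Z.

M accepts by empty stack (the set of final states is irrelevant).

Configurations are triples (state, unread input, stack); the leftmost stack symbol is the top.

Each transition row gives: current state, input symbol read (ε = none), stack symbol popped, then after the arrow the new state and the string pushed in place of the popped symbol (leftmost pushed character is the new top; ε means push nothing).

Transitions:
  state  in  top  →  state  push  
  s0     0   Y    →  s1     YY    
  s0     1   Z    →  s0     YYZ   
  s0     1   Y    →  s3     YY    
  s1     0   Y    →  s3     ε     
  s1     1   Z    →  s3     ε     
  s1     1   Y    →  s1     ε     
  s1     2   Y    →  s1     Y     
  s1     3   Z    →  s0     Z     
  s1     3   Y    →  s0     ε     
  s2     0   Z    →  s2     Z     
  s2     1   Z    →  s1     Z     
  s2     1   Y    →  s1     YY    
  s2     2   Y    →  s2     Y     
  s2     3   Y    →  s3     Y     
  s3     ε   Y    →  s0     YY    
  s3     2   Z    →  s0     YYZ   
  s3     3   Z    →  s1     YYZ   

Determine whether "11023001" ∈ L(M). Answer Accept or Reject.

(s0, 11023001, Z)
  read 1, top Z: go to s0, push YYZ → (s0, 1023001, YYZ)
  read 1, top Y: go to s3, push YY → (s3, 023001, YYYZ)
  ε-move, top Y: go to s0, push YY → (s0, 023001, YYYYZ)
  read 0, top Y: go to s1, push YY → (s1, 23001, YYYYYZ)
  read 2, top Y: go to s1, push Y → (s1, 3001, YYYYYZ)
  read 3, top Y: go to s0, push ε → (s0, 001, YYYYZ)
  read 0, top Y: go to s1, push YY → (s1, 01, YYYYYZ)
  read 0, top Y: go to s3, push ε → (s3, 1, YYYYZ)
  ε-move, top Y: go to s0, push YY → (s0, 1, YYYYYZ)
  read 1, top Y: go to s3, push YY → (s3, ε, YYYYYYZ)
  ε-move, top Y: go to s0, push YY → (s0, ε, YYYYYYYZ)
All input consumed; stack is YYYYYYYZ, not empty, and no further ε-move applies.

Reject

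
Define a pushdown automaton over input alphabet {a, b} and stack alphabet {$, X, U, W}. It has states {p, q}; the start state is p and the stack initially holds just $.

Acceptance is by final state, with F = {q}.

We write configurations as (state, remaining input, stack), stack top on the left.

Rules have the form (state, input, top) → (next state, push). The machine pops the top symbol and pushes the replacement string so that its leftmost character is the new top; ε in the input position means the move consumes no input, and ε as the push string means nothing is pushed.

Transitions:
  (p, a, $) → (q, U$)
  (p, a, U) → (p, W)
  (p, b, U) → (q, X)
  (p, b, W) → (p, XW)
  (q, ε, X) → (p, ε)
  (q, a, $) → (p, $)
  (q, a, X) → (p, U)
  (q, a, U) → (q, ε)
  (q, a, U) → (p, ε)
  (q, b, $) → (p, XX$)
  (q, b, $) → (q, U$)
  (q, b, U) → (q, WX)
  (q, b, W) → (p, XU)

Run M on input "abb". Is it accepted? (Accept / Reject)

No computation consumes all input and reaches a final state.

Reject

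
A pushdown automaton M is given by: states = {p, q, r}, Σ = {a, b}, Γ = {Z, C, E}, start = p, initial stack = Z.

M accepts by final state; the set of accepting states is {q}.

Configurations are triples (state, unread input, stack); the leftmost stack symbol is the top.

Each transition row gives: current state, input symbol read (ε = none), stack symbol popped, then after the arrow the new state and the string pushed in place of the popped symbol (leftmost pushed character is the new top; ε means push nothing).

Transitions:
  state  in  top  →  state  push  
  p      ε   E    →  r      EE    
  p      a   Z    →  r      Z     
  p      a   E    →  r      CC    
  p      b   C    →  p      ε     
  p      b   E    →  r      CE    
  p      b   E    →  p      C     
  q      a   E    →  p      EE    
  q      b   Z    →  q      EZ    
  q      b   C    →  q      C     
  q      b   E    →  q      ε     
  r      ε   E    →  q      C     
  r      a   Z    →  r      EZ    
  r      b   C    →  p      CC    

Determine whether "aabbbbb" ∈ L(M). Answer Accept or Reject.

One accepting computation: (p, aabbbbb, Z) ⊢ (r, abbbbb, Z) ⊢ (r, bbbbb, EZ) ⊢ (q, bbbbb, CZ) ⊢ (q, bbbb, CZ) ⊢ (q, bbb, CZ) ⊢ (q, bb, CZ) ⊢ (q, b, CZ) ⊢ (q, ε, CZ)
All input consumed and state q ∈ F.

Accept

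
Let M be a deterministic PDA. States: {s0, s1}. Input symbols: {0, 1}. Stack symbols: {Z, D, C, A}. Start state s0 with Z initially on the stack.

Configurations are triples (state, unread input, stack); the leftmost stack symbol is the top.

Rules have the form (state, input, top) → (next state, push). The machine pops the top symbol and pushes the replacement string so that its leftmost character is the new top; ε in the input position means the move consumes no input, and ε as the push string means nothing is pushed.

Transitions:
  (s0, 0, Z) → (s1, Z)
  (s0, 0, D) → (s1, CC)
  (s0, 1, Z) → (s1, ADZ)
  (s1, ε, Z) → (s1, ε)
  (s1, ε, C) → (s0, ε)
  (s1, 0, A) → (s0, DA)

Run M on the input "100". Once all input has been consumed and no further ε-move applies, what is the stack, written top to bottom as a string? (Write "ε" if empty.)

(s0, 100, Z)
  read 1, top Z: go to s1, push ADZ → (s1, 00, ADZ)
  read 0, top A: go to s0, push DA → (s0, 0, DADZ)
  read 0, top D: go to s1, push CC → (s1, ε, CCADZ)
  ε-move, top C: go to s0, push ε → (s0, ε, CADZ)
All input consumed in state s0 with stack CADZ.

CADZ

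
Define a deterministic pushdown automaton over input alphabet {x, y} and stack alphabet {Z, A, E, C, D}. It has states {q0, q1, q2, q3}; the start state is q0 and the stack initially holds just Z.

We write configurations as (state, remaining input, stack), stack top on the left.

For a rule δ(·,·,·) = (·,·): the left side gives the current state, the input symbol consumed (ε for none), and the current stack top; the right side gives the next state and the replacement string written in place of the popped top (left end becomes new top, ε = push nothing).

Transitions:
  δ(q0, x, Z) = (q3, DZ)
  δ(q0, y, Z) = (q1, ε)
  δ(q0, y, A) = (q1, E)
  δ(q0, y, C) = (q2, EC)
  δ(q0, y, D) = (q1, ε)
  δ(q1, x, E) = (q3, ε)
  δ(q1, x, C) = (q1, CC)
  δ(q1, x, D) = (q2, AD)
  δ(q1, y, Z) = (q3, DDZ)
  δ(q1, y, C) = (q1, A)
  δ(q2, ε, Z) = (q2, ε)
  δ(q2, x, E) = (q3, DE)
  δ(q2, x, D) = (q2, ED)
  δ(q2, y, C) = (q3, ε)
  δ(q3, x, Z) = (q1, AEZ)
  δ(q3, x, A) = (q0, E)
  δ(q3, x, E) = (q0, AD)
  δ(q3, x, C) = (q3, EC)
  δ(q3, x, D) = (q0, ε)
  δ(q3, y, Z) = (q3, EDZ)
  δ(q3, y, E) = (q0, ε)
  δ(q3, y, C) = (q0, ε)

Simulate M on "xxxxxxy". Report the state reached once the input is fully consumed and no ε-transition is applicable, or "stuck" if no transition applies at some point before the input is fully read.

q1

(q0, xxxxxxy, Z)
  read x, top Z: go to q3, push DZ → (q3, xxxxxy, DZ)
  read x, top D: go to q0, push ε → (q0, xxxxy, Z)
  read x, top Z: go to q3, push DZ → (q3, xxxy, DZ)
  read x, top D: go to q0, push ε → (q0, xxy, Z)
  read x, top Z: go to q3, push DZ → (q3, xy, DZ)
  read x, top D: go to q0, push ε → (q0, y, Z)
  read y, top Z: go to q1, push ε → (q1, ε, ε)
All input consumed; M is in state q1.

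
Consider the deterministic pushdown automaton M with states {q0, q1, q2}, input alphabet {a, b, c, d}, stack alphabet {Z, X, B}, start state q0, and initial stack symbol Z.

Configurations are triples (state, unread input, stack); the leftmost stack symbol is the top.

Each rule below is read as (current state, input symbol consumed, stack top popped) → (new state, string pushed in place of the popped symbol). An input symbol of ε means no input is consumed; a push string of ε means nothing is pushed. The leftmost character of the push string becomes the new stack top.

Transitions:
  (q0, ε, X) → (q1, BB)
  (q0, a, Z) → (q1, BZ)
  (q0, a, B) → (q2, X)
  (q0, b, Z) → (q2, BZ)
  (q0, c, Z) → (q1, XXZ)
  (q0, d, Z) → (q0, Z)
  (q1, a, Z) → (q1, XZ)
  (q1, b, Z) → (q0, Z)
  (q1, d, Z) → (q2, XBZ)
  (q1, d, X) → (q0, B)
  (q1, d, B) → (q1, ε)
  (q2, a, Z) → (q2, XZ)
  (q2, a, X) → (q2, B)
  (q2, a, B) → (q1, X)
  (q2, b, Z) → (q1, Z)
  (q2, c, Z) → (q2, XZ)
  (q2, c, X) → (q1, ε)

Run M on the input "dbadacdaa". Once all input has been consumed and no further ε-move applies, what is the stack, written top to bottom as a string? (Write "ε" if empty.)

XBZ

(q0, dbadacdaa, Z) ⊢ (q0, badacdaa, Z) ⊢ (q2, adacdaa, BZ) ⊢ (q1, dacdaa, XZ) ⊢ (q0, acdaa, BZ) ⊢ (q2, cdaa, XZ) ⊢ (q1, daa, Z) ⊢ (q2, aa, XBZ) ⊢ (q2, a, BBZ) ⊢ (q1, ε, XBZ)
All input consumed in state q1 with stack XBZ.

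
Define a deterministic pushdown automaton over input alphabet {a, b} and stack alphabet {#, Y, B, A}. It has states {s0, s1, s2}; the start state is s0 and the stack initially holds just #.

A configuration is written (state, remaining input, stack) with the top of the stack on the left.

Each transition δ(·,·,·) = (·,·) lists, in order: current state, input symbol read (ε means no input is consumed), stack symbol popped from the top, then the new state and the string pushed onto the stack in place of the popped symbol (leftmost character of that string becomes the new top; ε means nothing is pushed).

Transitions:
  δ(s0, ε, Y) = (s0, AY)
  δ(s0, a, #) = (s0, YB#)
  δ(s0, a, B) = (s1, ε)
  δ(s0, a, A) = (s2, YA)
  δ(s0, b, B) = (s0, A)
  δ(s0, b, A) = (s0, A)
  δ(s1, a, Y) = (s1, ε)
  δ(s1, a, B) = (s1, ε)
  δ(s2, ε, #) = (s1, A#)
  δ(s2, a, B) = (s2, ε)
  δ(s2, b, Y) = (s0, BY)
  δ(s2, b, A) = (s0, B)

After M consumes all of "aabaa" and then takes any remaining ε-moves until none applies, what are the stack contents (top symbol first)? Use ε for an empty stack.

(s0, aabaa, #)
  read a, top #: go to s0, push YB# → (s0, abaa, YB#)
  ε-move, top Y: go to s0, push AY → (s0, abaa, AYB#)
  read a, top A: go to s2, push YA → (s2, baa, YAYB#)
  read b, top Y: go to s0, push BY → (s0, aa, BYAYB#)
  read a, top B: go to s1, push ε → (s1, a, YAYB#)
  read a, top Y: go to s1, push ε → (s1, ε, AYB#)
All input consumed in state s1 with stack AYB#.

AYB#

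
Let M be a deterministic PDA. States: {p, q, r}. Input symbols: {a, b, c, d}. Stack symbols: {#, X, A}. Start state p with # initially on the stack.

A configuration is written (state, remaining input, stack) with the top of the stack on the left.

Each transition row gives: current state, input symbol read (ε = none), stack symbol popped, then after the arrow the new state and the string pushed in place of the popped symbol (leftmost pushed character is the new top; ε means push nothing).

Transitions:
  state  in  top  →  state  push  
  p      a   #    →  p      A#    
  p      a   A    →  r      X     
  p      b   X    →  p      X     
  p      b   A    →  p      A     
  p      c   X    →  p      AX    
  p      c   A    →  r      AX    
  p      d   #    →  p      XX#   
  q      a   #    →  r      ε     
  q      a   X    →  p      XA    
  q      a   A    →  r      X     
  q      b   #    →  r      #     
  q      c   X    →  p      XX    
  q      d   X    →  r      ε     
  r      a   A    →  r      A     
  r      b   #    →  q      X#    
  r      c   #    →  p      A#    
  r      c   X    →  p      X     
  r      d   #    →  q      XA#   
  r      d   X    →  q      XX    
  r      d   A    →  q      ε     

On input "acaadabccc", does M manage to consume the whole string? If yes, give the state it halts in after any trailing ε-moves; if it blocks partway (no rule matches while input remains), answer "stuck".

stuck

(p, acaadabccc, #)
  read a, top #: go to p, push A# → (p, caadabccc, A#)
  read c, top A: go to r, push AX → (r, aadabccc, AX#)
  read a, top A: go to r, push A → (r, adabccc, AX#)
  read a, top A: go to r, push A → (r, dabccc, AX#)
  read d, top A: go to q, push ε → (q, abccc, X#)
  read a, top X: go to p, push XA → (p, bccc, XA#)
  read b, top X: go to p, push X → (p, ccc, XA#)
  read c, top X: go to p, push AX → (p, cc, AXA#)
  read c, top A: go to r, push AX → (r, c, AXXA#)
No transition for (r, c, top A); M blocks with input c remaining.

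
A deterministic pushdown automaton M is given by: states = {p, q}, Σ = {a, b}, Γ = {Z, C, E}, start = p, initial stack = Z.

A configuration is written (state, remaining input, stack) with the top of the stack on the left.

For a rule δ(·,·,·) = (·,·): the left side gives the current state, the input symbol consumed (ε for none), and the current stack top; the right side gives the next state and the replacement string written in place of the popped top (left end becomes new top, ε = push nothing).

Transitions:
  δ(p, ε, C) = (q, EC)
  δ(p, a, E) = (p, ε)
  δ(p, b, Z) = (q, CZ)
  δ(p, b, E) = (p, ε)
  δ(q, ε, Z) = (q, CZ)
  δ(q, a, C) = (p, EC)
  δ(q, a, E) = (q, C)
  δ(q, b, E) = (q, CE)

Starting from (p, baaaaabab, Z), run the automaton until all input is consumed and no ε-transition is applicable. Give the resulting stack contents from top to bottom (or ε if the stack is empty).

(p, baaaaabab, Z)
  read b, top Z: go to q, push CZ → (q, aaaaabab, CZ)
  read a, top C: go to p, push EC → (p, aaaabab, ECZ)
  read a, top E: go to p, push ε → (p, aaabab, CZ)
  ε-move, top C: go to q, push EC → (q, aaabab, ECZ)
  read a, top E: go to q, push C → (q, aabab, CCZ)
  read a, top C: go to p, push EC → (p, abab, ECCZ)
  read a, top E: go to p, push ε → (p, bab, CCZ)
  ε-move, top C: go to q, push EC → (q, bab, ECCZ)
  read b, top E: go to q, push CE → (q, ab, CECCZ)
  read a, top C: go to p, push EC → (p, b, ECECCZ)
  read b, top E: go to p, push ε → (p, ε, CECCZ)
  ε-move, top C: go to q, push EC → (q, ε, ECECCZ)
All input consumed in state q with stack ECECCZ.

ECECCZ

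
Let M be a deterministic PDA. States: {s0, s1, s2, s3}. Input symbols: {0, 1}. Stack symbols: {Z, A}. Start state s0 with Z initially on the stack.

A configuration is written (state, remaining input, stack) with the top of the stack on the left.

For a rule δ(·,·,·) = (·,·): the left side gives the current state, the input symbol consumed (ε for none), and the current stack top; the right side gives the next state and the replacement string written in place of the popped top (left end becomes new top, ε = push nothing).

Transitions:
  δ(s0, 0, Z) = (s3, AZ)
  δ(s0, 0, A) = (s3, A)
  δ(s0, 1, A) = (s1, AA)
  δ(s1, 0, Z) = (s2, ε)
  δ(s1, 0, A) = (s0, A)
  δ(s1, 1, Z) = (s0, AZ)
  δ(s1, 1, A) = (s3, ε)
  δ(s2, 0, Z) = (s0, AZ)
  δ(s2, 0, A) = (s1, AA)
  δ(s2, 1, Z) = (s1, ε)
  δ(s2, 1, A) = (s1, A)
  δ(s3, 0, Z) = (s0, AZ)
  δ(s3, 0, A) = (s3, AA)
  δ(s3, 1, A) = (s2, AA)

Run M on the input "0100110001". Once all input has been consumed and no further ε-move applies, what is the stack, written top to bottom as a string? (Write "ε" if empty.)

(s0, 0100110001, Z)
  read 0, top Z: go to s3, push AZ → (s3, 100110001, AZ)
  read 1, top A: go to s2, push AA → (s2, 00110001, AAZ)
  read 0, top A: go to s1, push AA → (s1, 0110001, AAAZ)
  read 0, top A: go to s0, push A → (s0, 110001, AAAZ)
  read 1, top A: go to s1, push AA → (s1, 10001, AAAAZ)
  read 1, top A: go to s3, push ε → (s3, 0001, AAAZ)
  read 0, top A: go to s3, push AA → (s3, 001, AAAAZ)
  read 0, top A: go to s3, push AA → (s3, 01, AAAAAZ)
  read 0, top A: go to s3, push AA → (s3, 1, AAAAAAZ)
  read 1, top A: go to s2, push AA → (s2, ε, AAAAAAAZ)
All input consumed in state s2 with stack AAAAAAAZ.

AAAAAAAZ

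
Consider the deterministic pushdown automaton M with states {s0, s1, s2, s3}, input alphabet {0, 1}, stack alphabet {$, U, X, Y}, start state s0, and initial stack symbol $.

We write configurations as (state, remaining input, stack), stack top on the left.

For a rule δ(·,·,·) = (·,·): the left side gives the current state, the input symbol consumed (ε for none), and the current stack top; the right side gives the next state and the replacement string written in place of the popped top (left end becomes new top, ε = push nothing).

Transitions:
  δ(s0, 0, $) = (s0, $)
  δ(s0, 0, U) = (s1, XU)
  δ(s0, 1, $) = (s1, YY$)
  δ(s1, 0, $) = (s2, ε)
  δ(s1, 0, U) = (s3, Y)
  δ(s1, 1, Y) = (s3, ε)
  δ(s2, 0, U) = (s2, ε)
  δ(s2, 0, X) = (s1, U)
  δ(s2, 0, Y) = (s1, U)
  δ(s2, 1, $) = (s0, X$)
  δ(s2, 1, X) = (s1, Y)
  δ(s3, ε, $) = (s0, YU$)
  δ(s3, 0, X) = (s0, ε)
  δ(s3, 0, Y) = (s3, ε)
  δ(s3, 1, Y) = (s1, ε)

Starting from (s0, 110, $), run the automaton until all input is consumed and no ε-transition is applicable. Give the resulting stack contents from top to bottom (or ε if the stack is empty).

YU$

(s0, 110, $)
  read 1, top $: go to s1, push YY$ → (s1, 10, YY$)
  read 1, top Y: go to s3, push ε → (s3, 0, Y$)
  read 0, top Y: go to s3, push ε → (s3, ε, $)
  ε-move, top $: go to s0, push YU$ → (s0, ε, YU$)
All input consumed in state s0 with stack YU$.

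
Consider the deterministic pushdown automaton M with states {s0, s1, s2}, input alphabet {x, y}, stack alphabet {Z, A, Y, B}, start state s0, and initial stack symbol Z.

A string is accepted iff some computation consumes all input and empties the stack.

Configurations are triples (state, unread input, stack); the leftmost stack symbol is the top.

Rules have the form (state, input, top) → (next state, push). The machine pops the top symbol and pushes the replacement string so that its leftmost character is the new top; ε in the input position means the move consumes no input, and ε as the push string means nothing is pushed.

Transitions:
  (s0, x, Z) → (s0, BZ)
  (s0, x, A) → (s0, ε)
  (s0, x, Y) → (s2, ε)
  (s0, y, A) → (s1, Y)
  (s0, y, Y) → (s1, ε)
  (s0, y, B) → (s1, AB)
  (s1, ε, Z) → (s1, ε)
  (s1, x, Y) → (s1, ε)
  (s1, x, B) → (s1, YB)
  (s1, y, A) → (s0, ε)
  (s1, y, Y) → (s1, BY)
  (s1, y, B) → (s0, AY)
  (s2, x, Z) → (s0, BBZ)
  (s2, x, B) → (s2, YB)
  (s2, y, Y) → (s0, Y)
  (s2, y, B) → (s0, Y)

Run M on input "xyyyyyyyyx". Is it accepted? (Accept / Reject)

Reject

(s0, xyyyyyyyyx, Z)
  read x, top Z: go to s0, push BZ → (s0, yyyyyyyyx, BZ)
  read y, top B: go to s1, push AB → (s1, yyyyyyyx, ABZ)
  read y, top A: go to s0, push ε → (s0, yyyyyyx, BZ)
  read y, top B: go to s1, push AB → (s1, yyyyyx, ABZ)
  read y, top A: go to s0, push ε → (s0, yyyyx, BZ)
  read y, top B: go to s1, push AB → (s1, yyyx, ABZ)
  read y, top A: go to s0, push ε → (s0, yyx, BZ)
  read y, top B: go to s1, push AB → (s1, yx, ABZ)
  read y, top A: go to s0, push ε → (s0, x, BZ)
No transition applies at (s0, x, BZ); input not fully consumed.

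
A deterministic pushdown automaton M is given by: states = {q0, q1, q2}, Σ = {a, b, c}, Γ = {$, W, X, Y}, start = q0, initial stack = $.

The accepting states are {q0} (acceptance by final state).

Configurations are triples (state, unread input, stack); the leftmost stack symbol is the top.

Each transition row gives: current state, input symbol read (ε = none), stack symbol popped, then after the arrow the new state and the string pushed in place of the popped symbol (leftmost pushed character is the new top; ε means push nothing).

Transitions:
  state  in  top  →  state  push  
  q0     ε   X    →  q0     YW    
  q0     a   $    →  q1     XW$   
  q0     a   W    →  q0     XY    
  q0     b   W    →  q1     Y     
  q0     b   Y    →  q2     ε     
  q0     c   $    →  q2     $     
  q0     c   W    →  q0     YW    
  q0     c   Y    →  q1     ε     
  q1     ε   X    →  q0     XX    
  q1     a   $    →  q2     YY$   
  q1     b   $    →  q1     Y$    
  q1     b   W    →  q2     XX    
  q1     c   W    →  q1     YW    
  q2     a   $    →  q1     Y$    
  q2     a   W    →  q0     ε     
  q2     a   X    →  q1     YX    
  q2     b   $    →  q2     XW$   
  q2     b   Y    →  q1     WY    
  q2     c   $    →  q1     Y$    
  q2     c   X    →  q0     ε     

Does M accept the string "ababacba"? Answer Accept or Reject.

(q0, ababacba, $) ⊢ (q1, babacba, XW$) ⊢ (q0, babacba, XXW$) ⊢ (q0, babacba, YWXW$) ⊢ (q2, abacba, WXW$) ⊢ (q0, bacba, XW$) ⊢ (q0, bacba, YWW$) ⊢ (q2, acba, WW$) ⊢ (q0, cba, W$) ⊢ (q0, ba, YW$) ⊢ (q2, a, W$) ⊢ (q0, ε, $)
All input consumed; state q0 ∈ F.

Accept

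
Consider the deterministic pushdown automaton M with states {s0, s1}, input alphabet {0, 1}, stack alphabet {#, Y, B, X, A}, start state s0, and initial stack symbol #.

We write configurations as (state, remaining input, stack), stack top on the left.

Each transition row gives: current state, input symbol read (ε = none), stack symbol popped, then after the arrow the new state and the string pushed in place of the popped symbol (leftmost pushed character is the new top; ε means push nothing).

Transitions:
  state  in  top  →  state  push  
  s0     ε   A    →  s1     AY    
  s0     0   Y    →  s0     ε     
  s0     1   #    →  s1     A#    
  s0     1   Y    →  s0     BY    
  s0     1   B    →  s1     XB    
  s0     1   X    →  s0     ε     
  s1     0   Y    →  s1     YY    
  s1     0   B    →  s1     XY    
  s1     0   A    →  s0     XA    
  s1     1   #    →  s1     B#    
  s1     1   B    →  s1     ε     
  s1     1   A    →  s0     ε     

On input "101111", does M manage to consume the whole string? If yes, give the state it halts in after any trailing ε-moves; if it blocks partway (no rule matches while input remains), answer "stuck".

(s0, 101111, #)
  read 1, top #: go to s1, push A# → (s1, 01111, A#)
  read 0, top A: go to s0, push XA → (s0, 1111, XA#)
  read 1, top X: go to s0, push ε → (s0, 111, A#)
  ε-move, top A: go to s1, push AY → (s1, 111, AY#)
  read 1, top A: go to s0, push ε → (s0, 11, Y#)
  read 1, top Y: go to s0, push BY → (s0, 1, BY#)
  read 1, top B: go to s1, push XB → (s1, ε, XBY#)
All input consumed; M is in state s1.

s1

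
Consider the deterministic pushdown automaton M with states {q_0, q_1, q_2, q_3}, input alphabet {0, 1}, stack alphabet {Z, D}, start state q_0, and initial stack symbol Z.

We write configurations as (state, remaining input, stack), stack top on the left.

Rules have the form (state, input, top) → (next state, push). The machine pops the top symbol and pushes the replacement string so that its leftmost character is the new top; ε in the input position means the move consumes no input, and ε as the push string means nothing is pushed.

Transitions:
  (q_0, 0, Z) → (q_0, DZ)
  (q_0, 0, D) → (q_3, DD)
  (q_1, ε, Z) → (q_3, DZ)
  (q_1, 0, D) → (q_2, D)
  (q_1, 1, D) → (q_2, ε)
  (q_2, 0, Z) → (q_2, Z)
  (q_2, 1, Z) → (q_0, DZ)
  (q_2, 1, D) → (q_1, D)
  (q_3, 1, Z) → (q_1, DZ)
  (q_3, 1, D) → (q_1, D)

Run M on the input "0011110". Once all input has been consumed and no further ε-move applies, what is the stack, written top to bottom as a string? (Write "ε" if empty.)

(q_0, 0011110, Z)
  read 0, top Z: go to q_0, push DZ → (q_0, 011110, DZ)
  read 0, top D: go to q_3, push DD → (q_3, 11110, DDZ)
  read 1, top D: go to q_1, push D → (q_1, 1110, DDZ)
  read 1, top D: go to q_2, push ε → (q_2, 110, DZ)
  read 1, top D: go to q_1, push D → (q_1, 10, DZ)
  read 1, top D: go to q_2, push ε → (q_2, 0, Z)
  read 0, top Z: go to q_2, push Z → (q_2, ε, Z)
All input consumed in state q_2 with stack Z.

Z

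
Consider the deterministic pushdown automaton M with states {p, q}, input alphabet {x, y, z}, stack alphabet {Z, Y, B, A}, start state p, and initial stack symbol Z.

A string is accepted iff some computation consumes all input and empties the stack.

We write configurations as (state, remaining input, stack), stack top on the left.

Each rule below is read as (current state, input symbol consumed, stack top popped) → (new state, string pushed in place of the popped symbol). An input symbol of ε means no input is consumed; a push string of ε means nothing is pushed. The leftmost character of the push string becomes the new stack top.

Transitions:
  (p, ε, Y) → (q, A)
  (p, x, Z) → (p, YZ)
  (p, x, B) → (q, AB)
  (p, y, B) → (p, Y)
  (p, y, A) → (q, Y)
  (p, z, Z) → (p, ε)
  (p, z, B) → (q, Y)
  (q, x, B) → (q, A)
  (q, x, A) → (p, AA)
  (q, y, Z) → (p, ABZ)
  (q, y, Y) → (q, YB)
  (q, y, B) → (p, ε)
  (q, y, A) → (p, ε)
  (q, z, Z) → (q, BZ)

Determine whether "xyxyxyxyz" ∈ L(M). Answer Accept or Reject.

Accept

(p, xyxyxyxyz, Z) ⊢ (p, yxyxyxyz, YZ) ⊢ (q, yxyxyxyz, AZ) ⊢ (p, xyxyxyz, Z) ⊢ (p, yxyxyz, YZ) ⊢ (q, yxyxyz, AZ) ⊢ (p, xyxyz, Z) ⊢ (p, yxyz, YZ) ⊢ (q, yxyz, AZ) ⊢ (p, xyz, Z) ⊢ (p, yz, YZ) ⊢ (q, yz, AZ) ⊢ (p, z, Z) ⊢ (p, ε, ε)
All input consumed and the stack is empty.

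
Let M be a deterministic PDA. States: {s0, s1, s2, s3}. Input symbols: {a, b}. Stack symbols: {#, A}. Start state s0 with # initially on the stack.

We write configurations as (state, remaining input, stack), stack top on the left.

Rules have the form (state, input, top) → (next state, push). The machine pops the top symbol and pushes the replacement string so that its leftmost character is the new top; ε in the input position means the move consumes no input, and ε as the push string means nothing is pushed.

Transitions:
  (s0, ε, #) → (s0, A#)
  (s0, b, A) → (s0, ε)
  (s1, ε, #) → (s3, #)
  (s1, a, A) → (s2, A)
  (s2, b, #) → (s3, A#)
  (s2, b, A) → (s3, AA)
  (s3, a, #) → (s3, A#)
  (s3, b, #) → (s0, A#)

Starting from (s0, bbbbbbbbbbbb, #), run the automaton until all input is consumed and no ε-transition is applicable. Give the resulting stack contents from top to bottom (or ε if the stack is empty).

(s0, bbbbbbbbbbbb, #)
  ε-move, top #: go to s0, push A# → (s0, bbbbbbbbbbbb, A#)
  read b, top A: go to s0, push ε → (s0, bbbbbbbbbbb, #)
  ε-move, top #: go to s0, push A# → (s0, bbbbbbbbbbb, A#)
  read b, top A: go to s0, push ε → (s0, bbbbbbbbbb, #)
  ε-move, top #: go to s0, push A# → (s0, bbbbbbbbbb, A#)
  read b, top A: go to s0, push ε → (s0, bbbbbbbbb, #)
  ε-move, top #: go to s0, push A# → (s0, bbbbbbbbb, A#)
  read b, top A: go to s0, push ε → (s0, bbbbbbbb, #)
  ε-move, top #: go to s0, push A# → (s0, bbbbbbbb, A#)
  read b, top A: go to s0, push ε → (s0, bbbbbbb, #)
  ε-move, top #: go to s0, push A# → (s0, bbbbbbb, A#)
  read b, top A: go to s0, push ε → (s0, bbbbbb, #)
  ε-move, top #: go to s0, push A# → (s0, bbbbbb, A#)
  read b, top A: go to s0, push ε → (s0, bbbbb, #)
  ε-move, top #: go to s0, push A# → (s0, bbbbb, A#)
  read b, top A: go to s0, push ε → (s0, bbbb, #)
  ε-move, top #: go to s0, push A# → (s0, bbbb, A#)
  read b, top A: go to s0, push ε → (s0, bbb, #)
  ε-move, top #: go to s0, push A# → (s0, bbb, A#)
  read b, top A: go to s0, push ε → (s0, bb, #)
  ε-move, top #: go to s0, push A# → (s0, bb, A#)
  read b, top A: go to s0, push ε → (s0, b, #)
  ε-move, top #: go to s0, push A# → (s0, b, A#)
  read b, top A: go to s0, push ε → (s0, ε, #)
  ε-move, top #: go to s0, push A# → (s0, ε, A#)
All input consumed in state s0 with stack A#.

A#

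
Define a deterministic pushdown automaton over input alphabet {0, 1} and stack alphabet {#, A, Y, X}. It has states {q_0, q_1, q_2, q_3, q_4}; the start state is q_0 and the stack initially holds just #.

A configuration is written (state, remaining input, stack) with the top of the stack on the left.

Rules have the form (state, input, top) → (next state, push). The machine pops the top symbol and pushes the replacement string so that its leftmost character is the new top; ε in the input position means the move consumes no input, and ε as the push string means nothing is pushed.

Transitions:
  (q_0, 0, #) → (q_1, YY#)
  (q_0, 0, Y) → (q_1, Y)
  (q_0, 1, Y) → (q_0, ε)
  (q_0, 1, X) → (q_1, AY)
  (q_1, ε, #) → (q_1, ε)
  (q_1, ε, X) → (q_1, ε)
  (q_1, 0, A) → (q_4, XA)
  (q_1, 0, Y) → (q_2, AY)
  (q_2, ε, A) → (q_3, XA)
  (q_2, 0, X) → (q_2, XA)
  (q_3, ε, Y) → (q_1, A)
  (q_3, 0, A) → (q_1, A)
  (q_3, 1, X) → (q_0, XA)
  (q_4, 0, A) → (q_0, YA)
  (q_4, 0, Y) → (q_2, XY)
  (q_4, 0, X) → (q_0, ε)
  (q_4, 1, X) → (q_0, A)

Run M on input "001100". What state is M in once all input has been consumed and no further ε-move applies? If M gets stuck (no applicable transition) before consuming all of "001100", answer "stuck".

q_0

(q_0, 001100, #)
  read 0, top #: go to q_1, push YY# → (q_1, 01100, YY#)
  read 0, top Y: go to q_2, push AY → (q_2, 1100, AYY#)
  ε-move, top A: go to q_3, push XA → (q_3, 1100, XAYY#)
  read 1, top X: go to q_0, push XA → (q_0, 100, XAAYY#)
  read 1, top X: go to q_1, push AY → (q_1, 00, AYAAYY#)
  read 0, top A: go to q_4, push XA → (q_4, 0, XAYAAYY#)
  read 0, top X: go to q_0, push ε → (q_0, ε, AYAAYY#)
All input consumed; M is in state q_0.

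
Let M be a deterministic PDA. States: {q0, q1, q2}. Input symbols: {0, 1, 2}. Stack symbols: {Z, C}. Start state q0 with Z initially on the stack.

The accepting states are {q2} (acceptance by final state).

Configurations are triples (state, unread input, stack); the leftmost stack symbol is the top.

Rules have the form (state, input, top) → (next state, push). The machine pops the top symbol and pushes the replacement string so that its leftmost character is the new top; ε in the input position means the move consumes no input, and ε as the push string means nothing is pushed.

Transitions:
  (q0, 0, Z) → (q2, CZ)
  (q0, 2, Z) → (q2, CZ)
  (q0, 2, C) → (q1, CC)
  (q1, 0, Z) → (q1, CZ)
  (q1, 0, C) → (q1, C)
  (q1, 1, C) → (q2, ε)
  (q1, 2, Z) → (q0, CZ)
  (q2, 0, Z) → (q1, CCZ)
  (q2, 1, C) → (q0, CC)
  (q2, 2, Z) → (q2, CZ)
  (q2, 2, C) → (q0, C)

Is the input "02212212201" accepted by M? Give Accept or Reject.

(q0, 02212212201, Z) ⊢ (q2, 2212212201, CZ) ⊢ (q0, 212212201, CZ) ⊢ (q1, 12212201, CCZ) ⊢ (q2, 2212201, CZ) ⊢ (q0, 212201, CZ) ⊢ (q1, 12201, CCZ) ⊢ (q2, 2201, CZ) ⊢ (q0, 201, CZ) ⊢ (q1, 01, CCZ) ⊢ (q1, 1, CCZ) ⊢ (q2, ε, CZ)
All input consumed; state q2 ∈ F.

Accept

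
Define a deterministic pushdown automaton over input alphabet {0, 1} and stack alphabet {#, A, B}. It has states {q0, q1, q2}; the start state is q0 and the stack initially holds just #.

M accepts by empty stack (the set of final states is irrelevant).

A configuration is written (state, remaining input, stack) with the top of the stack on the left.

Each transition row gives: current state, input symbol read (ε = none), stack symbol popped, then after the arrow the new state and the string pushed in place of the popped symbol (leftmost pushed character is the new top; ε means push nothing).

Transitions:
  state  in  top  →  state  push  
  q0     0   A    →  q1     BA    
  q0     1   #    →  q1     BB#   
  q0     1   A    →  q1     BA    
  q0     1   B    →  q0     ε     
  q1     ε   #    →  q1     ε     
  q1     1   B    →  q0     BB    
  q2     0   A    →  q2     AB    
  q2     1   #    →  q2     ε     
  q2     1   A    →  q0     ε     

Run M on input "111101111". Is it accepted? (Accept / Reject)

Reject

(q0, 111101111, #)
  read 1, top #: go to q1, push BB# → (q1, 11101111, BB#)
  read 1, top B: go to q0, push BB → (q0, 1101111, BBB#)
  read 1, top B: go to q0, push ε → (q0, 101111, BB#)
  read 1, top B: go to q0, push ε → (q0, 01111, B#)
No transition applies at (q0, 01111, B#); input not fully consumed.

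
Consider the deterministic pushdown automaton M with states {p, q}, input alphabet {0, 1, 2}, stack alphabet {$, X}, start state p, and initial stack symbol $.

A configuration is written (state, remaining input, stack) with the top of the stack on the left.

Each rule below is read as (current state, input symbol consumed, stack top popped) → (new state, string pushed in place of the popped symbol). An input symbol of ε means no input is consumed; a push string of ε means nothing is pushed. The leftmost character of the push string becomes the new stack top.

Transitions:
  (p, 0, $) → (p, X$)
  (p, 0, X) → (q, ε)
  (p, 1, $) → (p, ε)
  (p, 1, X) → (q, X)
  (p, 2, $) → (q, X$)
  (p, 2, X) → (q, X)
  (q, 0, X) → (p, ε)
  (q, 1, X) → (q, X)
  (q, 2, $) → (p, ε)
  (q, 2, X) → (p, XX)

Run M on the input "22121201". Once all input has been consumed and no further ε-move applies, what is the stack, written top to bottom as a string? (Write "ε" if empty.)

(p, 22121201, $)
  read 2, top $: go to q, push X$ → (q, 2121201, X$)
  read 2, top X: go to p, push XX → (p, 121201, XX$)
  read 1, top X: go to q, push X → (q, 21201, XX$)
  read 2, top X: go to p, push XX → (p, 1201, XXX$)
  read 1, top X: go to q, push X → (q, 201, XXX$)
  read 2, top X: go to p, push XX → (p, 01, XXXX$)
  read 0, top X: go to q, push ε → (q, 1, XXX$)
  read 1, top X: go to q, push X → (q, ε, XXX$)
All input consumed in state q with stack XXX$.

XXX$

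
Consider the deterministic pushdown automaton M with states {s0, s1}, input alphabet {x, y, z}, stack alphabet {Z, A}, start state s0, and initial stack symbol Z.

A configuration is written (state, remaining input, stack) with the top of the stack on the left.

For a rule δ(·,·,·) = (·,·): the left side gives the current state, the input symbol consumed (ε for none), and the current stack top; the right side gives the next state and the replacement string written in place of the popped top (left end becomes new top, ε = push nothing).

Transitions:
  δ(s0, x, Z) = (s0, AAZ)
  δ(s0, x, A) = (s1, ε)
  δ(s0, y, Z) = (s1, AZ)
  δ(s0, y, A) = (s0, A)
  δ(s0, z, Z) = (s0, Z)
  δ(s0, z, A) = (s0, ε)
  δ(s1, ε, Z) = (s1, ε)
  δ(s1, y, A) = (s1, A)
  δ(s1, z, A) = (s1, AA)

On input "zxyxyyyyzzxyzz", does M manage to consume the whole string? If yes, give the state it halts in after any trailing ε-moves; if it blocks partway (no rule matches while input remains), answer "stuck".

stuck

(s0, zxyxyyyyzzxyzz, Z)
  read z, top Z: go to s0, push Z → (s0, xyxyyyyzzxyzz, Z)
  read x, top Z: go to s0, push AAZ → (s0, yxyyyyzzxyzz, AAZ)
  read y, top A: go to s0, push A → (s0, xyyyyzzxyzz, AAZ)
  read x, top A: go to s1, push ε → (s1, yyyyzzxyzz, AZ)
  read y, top A: go to s1, push A → (s1, yyyzzxyzz, AZ)
  read y, top A: go to s1, push A → (s1, yyzzxyzz, AZ)
  read y, top A: go to s1, push A → (s1, yzzxyzz, AZ)
  read y, top A: go to s1, push A → (s1, zzxyzz, AZ)
  read z, top A: go to s1, push AA → (s1, zxyzz, AAZ)
  read z, top A: go to s1, push AA → (s1, xyzz, AAAZ)
No transition for (s1, x, top A); M blocks with input xyzz remaining.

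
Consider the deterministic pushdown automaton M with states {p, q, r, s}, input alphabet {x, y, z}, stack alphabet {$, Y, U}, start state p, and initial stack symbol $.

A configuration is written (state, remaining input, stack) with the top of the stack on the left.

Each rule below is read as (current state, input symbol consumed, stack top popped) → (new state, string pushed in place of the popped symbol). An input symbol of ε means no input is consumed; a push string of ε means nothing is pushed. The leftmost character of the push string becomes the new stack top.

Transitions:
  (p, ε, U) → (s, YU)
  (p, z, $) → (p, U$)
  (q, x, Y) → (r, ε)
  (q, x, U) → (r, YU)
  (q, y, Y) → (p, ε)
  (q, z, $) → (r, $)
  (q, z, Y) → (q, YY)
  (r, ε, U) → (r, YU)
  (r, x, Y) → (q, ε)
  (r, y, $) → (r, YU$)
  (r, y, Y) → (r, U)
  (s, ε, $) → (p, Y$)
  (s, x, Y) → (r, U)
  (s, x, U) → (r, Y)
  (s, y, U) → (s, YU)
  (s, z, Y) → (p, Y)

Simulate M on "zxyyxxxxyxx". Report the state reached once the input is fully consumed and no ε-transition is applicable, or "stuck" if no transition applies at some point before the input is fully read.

r

(p, zxyyxxxxyxx, $)
  read z, top $: go to p, push U$ → (p, xyyxxxxyxx, U$)
  ε-move, top U: go to s, push YU → (s, xyyxxxxyxx, YU$)
  read x, top Y: go to r, push U → (r, yyxxxxyxx, UU$)
  ε-move, top U: go to r, push YU → (r, yyxxxxyxx, YUU$)
  read y, top Y: go to r, push U → (r, yxxxxyxx, UUU$)
  ε-move, top U: go to r, push YU → (r, yxxxxyxx, YUUU$)
  read y, top Y: go to r, push U → (r, xxxxyxx, UUUU$)
  ε-move, top U: go to r, push YU → (r, xxxxyxx, YUUUU$)
  read x, top Y: go to q, push ε → (q, xxxyxx, UUUU$)
  read x, top U: go to r, push YU → (r, xxyxx, YUUUU$)
  read x, top Y: go to q, push ε → (q, xyxx, UUUU$)
  read x, top U: go to r, push YU → (r, yxx, YUUUU$)
  read y, top Y: go to r, push U → (r, xx, UUUUU$)
  ε-move, top U: go to r, push YU → (r, xx, YUUUUU$)
  read x, top Y: go to q, push ε → (q, x, UUUUU$)
  read x, top U: go to r, push YU → (r, ε, YUUUUU$)
All input consumed; M is in state r.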